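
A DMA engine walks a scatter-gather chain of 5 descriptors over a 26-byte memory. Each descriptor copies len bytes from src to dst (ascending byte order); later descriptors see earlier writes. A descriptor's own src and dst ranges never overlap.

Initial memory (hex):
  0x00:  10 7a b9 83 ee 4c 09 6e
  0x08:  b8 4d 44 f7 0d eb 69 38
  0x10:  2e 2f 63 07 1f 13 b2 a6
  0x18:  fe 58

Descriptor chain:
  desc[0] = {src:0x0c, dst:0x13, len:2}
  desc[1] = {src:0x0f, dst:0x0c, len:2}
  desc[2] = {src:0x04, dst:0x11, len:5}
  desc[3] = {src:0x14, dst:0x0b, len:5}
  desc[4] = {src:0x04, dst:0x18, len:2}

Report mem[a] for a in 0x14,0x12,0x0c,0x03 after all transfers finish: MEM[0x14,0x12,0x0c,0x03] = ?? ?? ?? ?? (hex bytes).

MEM[0x14,0x12,0x0c,0x03] = 6e 4c b8 83

  after D0: wrote 2B at 0x13 = 0deb
  after D1: wrote 2B at 0x0c = 382e
  after D2: wrote 5B at 0x11 = ee4c096eb8
  after D3: wrote 5B at 0x0b = 6eb8b2a6fe
  after D4: wrote 2B at 0x18 = ee4c
query mem[0x14]=0x6e, mem[0x12]=0x4c, mem[0x0c]=0xb8, mem[0x03]=0x83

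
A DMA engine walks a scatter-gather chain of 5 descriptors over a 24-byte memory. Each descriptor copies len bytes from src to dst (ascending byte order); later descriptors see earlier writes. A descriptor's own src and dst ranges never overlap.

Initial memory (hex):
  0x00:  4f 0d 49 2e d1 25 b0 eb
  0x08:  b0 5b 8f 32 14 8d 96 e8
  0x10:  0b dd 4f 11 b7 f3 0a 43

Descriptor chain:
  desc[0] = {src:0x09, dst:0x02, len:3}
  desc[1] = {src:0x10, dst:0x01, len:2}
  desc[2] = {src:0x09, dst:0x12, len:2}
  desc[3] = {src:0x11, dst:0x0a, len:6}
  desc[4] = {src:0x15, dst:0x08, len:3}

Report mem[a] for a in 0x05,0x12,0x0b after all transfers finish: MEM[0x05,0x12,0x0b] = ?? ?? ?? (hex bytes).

#0 dst[0x02+3] := {0x5b,0x8f,0x32}
#1 dst[0x01+2] := {0x0b,0xdd}
#2 dst[0x12+2] := {0x5b,0x8f}
#3 dst[0x0a+6] := {0xdd,0x5b,0x8f,0xb7,0xf3,0x0a}
#4 dst[0x08+3] := {0xf3,0x0a,0x43}
query mem[0x05]=0x25, mem[0x12]=0x5b, mem[0x0b]=0x5b

MEM[0x05,0x12,0x0b] = 25 5b 5b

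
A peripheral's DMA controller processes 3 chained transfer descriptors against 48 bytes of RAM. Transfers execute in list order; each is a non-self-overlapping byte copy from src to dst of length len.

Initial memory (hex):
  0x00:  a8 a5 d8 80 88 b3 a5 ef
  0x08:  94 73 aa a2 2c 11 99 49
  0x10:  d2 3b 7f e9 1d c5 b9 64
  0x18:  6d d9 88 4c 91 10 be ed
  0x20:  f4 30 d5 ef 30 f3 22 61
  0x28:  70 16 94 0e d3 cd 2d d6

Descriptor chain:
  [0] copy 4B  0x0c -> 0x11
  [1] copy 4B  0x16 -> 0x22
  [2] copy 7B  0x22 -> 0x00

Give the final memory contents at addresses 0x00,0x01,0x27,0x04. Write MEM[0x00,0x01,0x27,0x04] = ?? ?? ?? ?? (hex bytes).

MEM[0x00,0x01,0x27,0x04] = b9 64 61 22

#0 dst[0x11+4] := {0x2c,0x11,0x99,0x49}
#1 dst[0x22+4] := {0xb9,0x64,0x6d,0xd9}
#2 dst[0x00+7] := {0xb9,0x64,0x6d,0xd9,0x22,0x61,0x70}
query mem[0x00]=0xb9, mem[0x01]=0x64, mem[0x27]=0x61, mem[0x04]=0x22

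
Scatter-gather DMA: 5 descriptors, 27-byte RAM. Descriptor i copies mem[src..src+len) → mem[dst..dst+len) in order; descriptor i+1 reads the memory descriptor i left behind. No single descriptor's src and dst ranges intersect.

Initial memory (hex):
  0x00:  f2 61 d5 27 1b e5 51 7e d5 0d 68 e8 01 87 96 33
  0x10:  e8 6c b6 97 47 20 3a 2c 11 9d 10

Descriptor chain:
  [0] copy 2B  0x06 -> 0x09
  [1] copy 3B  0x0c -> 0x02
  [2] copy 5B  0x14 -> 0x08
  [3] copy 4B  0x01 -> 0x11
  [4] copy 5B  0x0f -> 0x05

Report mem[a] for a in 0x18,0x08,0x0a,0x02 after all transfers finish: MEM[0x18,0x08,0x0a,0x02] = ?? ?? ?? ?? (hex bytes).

MEM[0x18,0x08,0x0a,0x02] = 11 01 3a 01

#0 dst[0x09+2] := {0x51,0x7e}
#1 dst[0x02+3] := {0x01,0x87,0x96}
#2 dst[0x08+5] := {0x47,0x20,0x3a,0x2c,0x11}
#3 dst[0x11+4] := {0x61,0x01,0x87,0x96}
#4 dst[0x05+5] := {0x33,0xe8,0x61,0x01,0x87}
query mem[0x18]=0x11, mem[0x08]=0x01, mem[0x0a]=0x3a, mem[0x02]=0x01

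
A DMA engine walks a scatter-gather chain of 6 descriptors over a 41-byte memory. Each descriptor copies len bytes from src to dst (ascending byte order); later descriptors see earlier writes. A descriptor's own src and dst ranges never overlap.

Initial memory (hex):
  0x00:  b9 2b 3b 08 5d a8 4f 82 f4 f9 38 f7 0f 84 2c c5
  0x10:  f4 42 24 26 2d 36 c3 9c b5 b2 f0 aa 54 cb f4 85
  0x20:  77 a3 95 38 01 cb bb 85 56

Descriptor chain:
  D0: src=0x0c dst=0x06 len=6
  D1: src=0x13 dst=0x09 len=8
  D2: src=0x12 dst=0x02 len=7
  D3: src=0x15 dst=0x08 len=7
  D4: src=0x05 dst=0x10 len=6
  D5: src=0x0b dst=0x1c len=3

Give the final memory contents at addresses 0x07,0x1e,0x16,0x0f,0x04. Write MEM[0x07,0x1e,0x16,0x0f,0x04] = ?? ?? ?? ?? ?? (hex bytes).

MEM[0x07,0x1e,0x16,0x0f,0x04] = 9c f0 c3 b2 2d

  after D0: wrote 6B at 0x06 = 0f842cc5f442
  after D1: wrote 8B at 0x09 = 262d36c39cb5b2f0
  after D2: wrote 7B at 0x02 = 24262d36c39cb5
  after D3: wrote 7B at 0x08 = 36c39cb5b2f0aa
  after D4: wrote 6B at 0x10 = 36c39c36c39c
  after D5: wrote 3B at 0x1c = b5b2f0
query mem[0x07]=0x9c, mem[0x1e]=0xf0, mem[0x16]=0xc3, mem[0x0f]=0xb2, mem[0x04]=0x2d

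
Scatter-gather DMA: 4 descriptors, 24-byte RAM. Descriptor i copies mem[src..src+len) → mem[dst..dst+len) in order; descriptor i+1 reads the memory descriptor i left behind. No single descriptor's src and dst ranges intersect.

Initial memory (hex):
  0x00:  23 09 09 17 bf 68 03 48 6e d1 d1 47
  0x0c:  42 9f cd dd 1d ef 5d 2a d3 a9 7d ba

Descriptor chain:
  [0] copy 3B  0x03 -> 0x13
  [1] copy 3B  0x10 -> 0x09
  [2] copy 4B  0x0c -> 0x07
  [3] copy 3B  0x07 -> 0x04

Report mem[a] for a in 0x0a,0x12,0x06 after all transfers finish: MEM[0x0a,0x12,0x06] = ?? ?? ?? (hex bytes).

MEM[0x0a,0x12,0x06] = dd 5d cd

D0: mem[0x13..0x15] <- [17 bf 68]
D1: mem[0x09..0x0b] <- [1d ef 5d]
D2: mem[0x07..0x0a] <- [42 9f cd dd]
D3: mem[0x04..0x06] <- [42 9f cd]
query mem[0x0a]=0xdd, mem[0x12]=0x5d, mem[0x06]=0xcd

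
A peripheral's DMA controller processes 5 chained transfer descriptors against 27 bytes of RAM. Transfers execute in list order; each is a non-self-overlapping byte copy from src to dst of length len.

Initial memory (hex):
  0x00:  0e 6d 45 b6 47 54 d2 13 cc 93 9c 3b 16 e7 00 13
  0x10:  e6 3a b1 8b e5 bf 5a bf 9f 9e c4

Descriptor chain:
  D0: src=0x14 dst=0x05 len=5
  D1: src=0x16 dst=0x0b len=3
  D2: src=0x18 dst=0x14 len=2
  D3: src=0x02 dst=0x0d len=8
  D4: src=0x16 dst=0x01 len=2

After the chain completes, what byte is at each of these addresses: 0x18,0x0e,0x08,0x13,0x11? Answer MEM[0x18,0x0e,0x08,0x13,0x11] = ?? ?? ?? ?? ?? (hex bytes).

MEM[0x18,0x0e,0x08,0x13,0x11] = 9f b6 bf bf bf

D0: mem[0x05..0x09] <- [e5 bf 5a bf 9f]
D1: mem[0x0b..0x0d] <- [5a bf 9f]
D2: mem[0x14..0x15] <- [9f 9e]
D3: mem[0x0d..0x14] <- [45 b6 47 e5 bf 5a bf 9f]
D4: mem[0x01..0x02] <- [5a bf]
query mem[0x18]=0x9f, mem[0x0e]=0xb6, mem[0x08]=0xbf, mem[0x13]=0xbf, mem[0x11]=0xbf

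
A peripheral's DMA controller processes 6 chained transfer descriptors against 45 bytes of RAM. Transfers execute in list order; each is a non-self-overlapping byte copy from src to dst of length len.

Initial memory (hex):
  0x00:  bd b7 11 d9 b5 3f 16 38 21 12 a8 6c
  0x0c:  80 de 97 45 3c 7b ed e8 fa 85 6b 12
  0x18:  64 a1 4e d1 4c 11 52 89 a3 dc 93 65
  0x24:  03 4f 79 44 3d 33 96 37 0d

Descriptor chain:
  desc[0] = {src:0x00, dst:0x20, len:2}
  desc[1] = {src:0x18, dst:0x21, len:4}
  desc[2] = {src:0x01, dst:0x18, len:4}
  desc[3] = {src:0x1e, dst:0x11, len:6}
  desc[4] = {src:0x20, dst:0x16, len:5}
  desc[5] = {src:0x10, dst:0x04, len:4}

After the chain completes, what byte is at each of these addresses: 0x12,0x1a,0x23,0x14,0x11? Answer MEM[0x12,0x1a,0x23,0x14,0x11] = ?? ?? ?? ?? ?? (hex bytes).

MEM[0x12,0x1a,0x23,0x14,0x11] = 89 d1 4e 64 52

  after D0: wrote 2B at 0x20 = bdb7
  after D1: wrote 4B at 0x21 = 64a14ed1
  after D2: wrote 4B at 0x18 = b711d9b5
  after D3: wrote 6B at 0x11 = 5289bd64a14e
  after D4: wrote 5B at 0x16 = bd64a14ed1
  after D5: wrote 4B at 0x04 = 3c5289bd
query mem[0x12]=0x89, mem[0x1a]=0xd1, mem[0x23]=0x4e, mem[0x14]=0x64, mem[0x11]=0x52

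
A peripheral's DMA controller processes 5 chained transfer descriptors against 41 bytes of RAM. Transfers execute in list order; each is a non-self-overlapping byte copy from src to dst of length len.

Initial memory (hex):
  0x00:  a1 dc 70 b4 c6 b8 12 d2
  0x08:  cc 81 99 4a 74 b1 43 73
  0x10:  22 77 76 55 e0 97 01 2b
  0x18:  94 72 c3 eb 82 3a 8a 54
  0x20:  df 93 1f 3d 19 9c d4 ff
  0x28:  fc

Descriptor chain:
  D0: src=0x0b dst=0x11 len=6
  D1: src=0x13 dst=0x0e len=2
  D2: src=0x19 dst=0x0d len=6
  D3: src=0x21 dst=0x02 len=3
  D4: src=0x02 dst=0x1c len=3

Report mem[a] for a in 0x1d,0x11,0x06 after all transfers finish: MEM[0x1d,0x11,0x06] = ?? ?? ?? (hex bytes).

MEM[0x1d,0x11,0x06] = 1f 3a 12

[0] 0x0b->0x11 len=6 : 4a 74 b1 43 73 22
[1] 0x13->0x0e len=2 : b1 43
[2] 0x19->0x0d len=6 : 72 c3 eb 82 3a 8a
[3] 0x21->0x02 len=3 : 93 1f 3d
[4] 0x02->0x1c len=3 : 93 1f 3d
query mem[0x1d]=0x1f, mem[0x11]=0x3a, mem[0x06]=0x12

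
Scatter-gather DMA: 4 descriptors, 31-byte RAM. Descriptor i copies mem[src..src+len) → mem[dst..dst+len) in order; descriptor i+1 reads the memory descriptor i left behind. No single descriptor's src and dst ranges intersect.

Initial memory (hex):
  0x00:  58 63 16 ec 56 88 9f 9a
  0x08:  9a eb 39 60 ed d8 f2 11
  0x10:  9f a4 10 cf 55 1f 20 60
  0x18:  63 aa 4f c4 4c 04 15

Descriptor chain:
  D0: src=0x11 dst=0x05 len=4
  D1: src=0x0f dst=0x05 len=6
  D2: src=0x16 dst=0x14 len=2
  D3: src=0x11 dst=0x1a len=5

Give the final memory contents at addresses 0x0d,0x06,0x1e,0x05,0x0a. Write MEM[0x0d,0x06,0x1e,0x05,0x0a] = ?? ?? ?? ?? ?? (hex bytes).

MEM[0x0d,0x06,0x1e,0x05,0x0a] = d8 9f 60 11 55

[0] 0x11->0x05 len=4 : a4 10 cf 55
[1] 0x0f->0x05 len=6 : 11 9f a4 10 cf 55
[2] 0x16->0x14 len=2 : 20 60
[3] 0x11->0x1a len=5 : a4 10 cf 20 60
query mem[0x0d]=0xd8, mem[0x06]=0x9f, mem[0x1e]=0x60, mem[0x05]=0x11, mem[0x0a]=0x55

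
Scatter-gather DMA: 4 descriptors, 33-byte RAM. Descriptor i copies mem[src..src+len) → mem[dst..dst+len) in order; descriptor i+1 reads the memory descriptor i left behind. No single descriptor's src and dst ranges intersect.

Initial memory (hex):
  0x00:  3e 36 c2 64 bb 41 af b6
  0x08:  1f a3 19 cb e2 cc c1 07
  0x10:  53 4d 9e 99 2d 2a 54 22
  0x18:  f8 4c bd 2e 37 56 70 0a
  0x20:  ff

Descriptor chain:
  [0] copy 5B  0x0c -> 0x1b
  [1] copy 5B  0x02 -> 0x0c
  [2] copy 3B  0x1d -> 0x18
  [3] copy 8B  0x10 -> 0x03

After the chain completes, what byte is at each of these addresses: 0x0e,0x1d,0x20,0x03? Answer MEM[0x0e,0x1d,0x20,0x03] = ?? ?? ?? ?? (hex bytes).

D0: mem[0x1b..0x1f] <- [e2 cc c1 07 53]
D1: mem[0x0c..0x10] <- [c2 64 bb 41 af]
D2: mem[0x18..0x1a] <- [c1 07 53]
D3: mem[0x03..0x0a] <- [af 4d 9e 99 2d 2a 54 22]
query mem[0x0e]=0xbb, mem[0x1d]=0xc1, mem[0x20]=0xff, mem[0x03]=0xaf

MEM[0x0e,0x1d,0x20,0x03] = bb c1 ff af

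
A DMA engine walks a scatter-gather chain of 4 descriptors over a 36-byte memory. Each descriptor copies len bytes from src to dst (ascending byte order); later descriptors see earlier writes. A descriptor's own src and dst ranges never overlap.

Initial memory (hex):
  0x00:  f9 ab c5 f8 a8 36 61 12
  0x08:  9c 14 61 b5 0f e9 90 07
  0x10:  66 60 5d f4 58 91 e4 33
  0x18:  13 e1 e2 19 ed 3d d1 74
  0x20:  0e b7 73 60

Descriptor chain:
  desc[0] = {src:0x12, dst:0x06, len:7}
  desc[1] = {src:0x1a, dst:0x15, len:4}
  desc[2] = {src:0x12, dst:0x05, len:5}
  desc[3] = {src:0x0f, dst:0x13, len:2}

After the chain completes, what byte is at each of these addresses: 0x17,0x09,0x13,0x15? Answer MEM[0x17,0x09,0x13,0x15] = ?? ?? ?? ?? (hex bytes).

MEM[0x17,0x09,0x13,0x15] = ed 19 07 e2

[0] 0x12->0x06 len=7 : 5d f4 58 91 e4 33 13
[1] 0x1a->0x15 len=4 : e2 19 ed 3d
[2] 0x12->0x05 len=5 : 5d f4 58 e2 19
[3] 0x0f->0x13 len=2 : 07 66
query mem[0x17]=0xed, mem[0x09]=0x19, mem[0x13]=0x07, mem[0x15]=0xe2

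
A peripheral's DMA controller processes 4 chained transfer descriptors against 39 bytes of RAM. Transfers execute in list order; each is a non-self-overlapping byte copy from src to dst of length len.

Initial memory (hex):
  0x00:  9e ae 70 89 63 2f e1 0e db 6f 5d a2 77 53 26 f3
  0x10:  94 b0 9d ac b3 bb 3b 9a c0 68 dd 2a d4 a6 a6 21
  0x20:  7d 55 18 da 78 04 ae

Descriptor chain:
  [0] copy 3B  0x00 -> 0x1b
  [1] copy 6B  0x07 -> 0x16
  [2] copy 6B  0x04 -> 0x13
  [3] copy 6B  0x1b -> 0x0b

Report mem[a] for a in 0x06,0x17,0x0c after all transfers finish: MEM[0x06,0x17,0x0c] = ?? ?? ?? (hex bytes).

MEM[0x06,0x17,0x0c] = e1 db ae

[0] 0x00->0x1b len=3 : 9e ae 70
[1] 0x07->0x16 len=6 : 0e db 6f 5d a2 77
[2] 0x04->0x13 len=6 : 63 2f e1 0e db 6f
[3] 0x1b->0x0b len=6 : 77 ae 70 a6 21 7d
query mem[0x06]=0xe1, mem[0x17]=0xdb, mem[0x0c]=0xae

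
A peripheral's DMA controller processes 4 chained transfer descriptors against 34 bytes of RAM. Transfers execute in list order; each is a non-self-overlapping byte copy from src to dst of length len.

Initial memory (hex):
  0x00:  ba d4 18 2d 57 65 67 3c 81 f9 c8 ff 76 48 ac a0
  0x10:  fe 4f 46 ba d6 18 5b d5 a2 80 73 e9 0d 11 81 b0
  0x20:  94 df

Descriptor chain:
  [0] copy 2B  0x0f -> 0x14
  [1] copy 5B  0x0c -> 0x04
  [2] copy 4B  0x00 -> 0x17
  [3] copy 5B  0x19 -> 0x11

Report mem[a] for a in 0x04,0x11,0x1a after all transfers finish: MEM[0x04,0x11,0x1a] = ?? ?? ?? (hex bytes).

MEM[0x04,0x11,0x1a] = 76 18 2d

  after D0: wrote 2B at 0x14 = a0fe
  after D1: wrote 5B at 0x04 = 7648aca0fe
  after D2: wrote 4B at 0x17 = bad4182d
  after D3: wrote 5B at 0x11 = 182de90d11
query mem[0x04]=0x76, mem[0x11]=0x18, mem[0x1a]=0x2d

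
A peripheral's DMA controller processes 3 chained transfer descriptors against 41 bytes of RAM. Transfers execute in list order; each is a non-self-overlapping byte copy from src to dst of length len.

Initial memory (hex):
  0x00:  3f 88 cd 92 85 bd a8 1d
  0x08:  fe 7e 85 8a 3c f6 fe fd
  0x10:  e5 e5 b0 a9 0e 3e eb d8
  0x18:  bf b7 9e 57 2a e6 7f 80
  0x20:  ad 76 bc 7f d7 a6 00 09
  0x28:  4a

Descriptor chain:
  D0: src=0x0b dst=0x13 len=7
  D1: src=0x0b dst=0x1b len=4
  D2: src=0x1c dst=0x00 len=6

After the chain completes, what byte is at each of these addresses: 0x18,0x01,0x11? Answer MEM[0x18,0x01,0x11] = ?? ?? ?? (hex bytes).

MEM[0x18,0x01,0x11] = e5 f6 e5

#0 dst[0x13+7] := {0x8a,0x3c,0xf6,0xfe,0xfd,0xe5,0xe5}
#1 dst[0x1b+4] := {0x8a,0x3c,0xf6,0xfe}
#2 dst[0x00+6] := {0x3c,0xf6,0xfe,0x80,0xad,0x76}
query mem[0x18]=0xe5, mem[0x01]=0xf6, mem[0x11]=0xe5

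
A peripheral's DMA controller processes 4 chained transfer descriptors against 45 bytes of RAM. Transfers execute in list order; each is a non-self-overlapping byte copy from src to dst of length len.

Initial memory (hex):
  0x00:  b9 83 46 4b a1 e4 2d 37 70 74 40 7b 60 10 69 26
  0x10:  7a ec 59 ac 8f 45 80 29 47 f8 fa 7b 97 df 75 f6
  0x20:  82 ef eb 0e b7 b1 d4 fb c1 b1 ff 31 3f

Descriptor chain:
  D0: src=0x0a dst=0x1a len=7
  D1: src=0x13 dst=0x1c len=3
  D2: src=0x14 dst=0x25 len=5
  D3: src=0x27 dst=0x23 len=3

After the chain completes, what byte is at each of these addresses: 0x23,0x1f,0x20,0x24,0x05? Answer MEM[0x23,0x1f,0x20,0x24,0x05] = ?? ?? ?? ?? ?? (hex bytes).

MEM[0x23,0x1f,0x20,0x24,0x05] = 80 26 7a 29 e4

  after D0: wrote 7B at 0x1a = 407b601069267a
  after D1: wrote 3B at 0x1c = ac8f45
  after D2: wrote 5B at 0x25 = 8f45802947
  after D3: wrote 3B at 0x23 = 802947
query mem[0x23]=0x80, mem[0x1f]=0x26, mem[0x20]=0x7a, mem[0x24]=0x29, mem[0x05]=0xe4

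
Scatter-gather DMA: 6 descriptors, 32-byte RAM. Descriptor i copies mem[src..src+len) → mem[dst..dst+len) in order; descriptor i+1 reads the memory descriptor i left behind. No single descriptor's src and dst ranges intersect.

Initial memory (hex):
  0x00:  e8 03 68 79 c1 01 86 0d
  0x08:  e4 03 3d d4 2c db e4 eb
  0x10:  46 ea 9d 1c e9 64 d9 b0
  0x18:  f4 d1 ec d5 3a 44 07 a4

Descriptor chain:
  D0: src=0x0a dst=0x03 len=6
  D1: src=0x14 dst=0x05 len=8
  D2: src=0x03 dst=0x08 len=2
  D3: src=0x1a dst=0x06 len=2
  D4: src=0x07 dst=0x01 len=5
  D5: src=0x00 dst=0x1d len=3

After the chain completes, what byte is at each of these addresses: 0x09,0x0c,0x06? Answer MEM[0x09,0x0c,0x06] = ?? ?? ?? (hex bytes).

MEM[0x09,0x0c,0x06] = d4 d5 ec

D0: mem[0x03..0x08] <- [3d d4 2c db e4 eb]
D1: mem[0x05..0x0c] <- [e9 64 d9 b0 f4 d1 ec d5]
D2: mem[0x08..0x09] <- [3d d4]
D3: mem[0x06..0x07] <- [ec d5]
D4: mem[0x01..0x05] <- [d5 3d d4 d1 ec]
D5: mem[0x1d..0x1f] <- [e8 d5 3d]
query mem[0x09]=0xd4, mem[0x0c]=0xd5, mem[0x06]=0xec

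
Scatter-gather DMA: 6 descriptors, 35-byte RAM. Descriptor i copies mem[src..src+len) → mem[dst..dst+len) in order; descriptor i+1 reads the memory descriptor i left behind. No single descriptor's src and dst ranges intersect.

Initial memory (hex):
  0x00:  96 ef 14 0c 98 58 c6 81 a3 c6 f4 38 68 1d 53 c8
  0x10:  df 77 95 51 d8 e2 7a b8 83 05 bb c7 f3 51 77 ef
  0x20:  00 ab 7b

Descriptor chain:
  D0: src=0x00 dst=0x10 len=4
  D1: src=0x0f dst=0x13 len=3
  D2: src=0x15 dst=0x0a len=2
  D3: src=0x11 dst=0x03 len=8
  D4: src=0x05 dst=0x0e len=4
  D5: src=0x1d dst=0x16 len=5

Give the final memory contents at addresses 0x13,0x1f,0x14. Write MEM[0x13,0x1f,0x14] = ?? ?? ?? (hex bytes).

D0: mem[0x10..0x13] <- [96 ef 14 0c]
D1: mem[0x13..0x15] <- [c8 96 ef]
D2: mem[0x0a..0x0b] <- [ef 7a]
D3: mem[0x03..0x0a] <- [ef 14 c8 96 ef 7a b8 83]
D4: mem[0x0e..0x11] <- [c8 96 ef 7a]
D5: mem[0x16..0x1a] <- [51 77 ef 00 ab]
query mem[0x13]=0xc8, mem[0x1f]=0xef, mem[0x14]=0x96

MEM[0x13,0x1f,0x14] = c8 ef 96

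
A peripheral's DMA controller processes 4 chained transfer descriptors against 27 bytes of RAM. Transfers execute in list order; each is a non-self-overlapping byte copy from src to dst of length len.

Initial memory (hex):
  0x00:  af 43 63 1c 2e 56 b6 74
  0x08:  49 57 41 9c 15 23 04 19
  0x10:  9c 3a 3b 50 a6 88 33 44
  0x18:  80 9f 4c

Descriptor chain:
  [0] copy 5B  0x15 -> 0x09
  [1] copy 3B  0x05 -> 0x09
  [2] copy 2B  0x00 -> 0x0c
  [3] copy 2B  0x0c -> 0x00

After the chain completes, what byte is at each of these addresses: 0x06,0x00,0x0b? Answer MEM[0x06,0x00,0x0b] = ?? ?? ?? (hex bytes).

#0 dst[0x09+5] := {0x88,0x33,0x44,0x80,0x9f}
#1 dst[0x09+3] := {0x56,0xb6,0x74}
#2 dst[0x0c+2] := {0xaf,0x43}
#3 dst[0x00+2] := {0xaf,0x43}
query mem[0x06]=0xb6, mem[0x00]=0xaf, mem[0x0b]=0x74

MEM[0x06,0x00,0x0b] = b6 af 74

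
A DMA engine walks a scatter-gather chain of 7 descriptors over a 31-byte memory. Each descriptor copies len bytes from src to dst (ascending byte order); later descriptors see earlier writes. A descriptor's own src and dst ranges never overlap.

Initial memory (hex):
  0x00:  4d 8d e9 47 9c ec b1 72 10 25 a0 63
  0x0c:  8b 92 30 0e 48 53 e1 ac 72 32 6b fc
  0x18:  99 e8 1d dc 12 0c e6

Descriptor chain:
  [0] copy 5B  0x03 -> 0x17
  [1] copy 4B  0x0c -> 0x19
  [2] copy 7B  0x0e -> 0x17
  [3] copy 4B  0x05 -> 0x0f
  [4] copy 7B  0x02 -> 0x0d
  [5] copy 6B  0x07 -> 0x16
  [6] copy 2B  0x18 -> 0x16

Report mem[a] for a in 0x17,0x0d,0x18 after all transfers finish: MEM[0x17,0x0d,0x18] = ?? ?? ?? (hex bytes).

MEM[0x17,0x0d,0x18] = a0 e9 25

  after D0: wrote 5B at 0x17 = 479cecb172
  after D1: wrote 4B at 0x19 = 8b92300e
  after D2: wrote 7B at 0x17 = 300e4853e1ac72
  after D3: wrote 4B at 0x0f = ecb17210
  after D4: wrote 7B at 0x0d = e9479cecb17210
  after D5: wrote 6B at 0x16 = 721025a0638b
  after D6: wrote 2B at 0x16 = 25a0
query mem[0x17]=0xa0, mem[0x0d]=0xe9, mem[0x18]=0x25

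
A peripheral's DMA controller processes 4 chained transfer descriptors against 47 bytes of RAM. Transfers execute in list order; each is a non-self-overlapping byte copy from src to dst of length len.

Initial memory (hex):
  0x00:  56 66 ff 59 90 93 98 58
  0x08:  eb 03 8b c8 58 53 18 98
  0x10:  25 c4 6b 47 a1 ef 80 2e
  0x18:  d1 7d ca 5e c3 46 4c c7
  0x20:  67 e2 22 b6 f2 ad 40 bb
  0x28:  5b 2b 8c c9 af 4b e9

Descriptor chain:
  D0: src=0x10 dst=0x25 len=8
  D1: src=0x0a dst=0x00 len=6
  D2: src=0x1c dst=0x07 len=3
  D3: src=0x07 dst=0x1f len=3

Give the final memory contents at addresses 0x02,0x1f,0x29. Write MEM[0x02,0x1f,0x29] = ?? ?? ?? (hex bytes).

MEM[0x02,0x1f,0x29] = 58 c3 a1

D0: mem[0x25..0x2c] <- [25 c4 6b 47 a1 ef 80 2e]
D1: mem[0x00..0x05] <- [8b c8 58 53 18 98]
D2: mem[0x07..0x09] <- [c3 46 4c]
D3: mem[0x1f..0x21] <- [c3 46 4c]
query mem[0x02]=0x58, mem[0x1f]=0xc3, mem[0x29]=0xa1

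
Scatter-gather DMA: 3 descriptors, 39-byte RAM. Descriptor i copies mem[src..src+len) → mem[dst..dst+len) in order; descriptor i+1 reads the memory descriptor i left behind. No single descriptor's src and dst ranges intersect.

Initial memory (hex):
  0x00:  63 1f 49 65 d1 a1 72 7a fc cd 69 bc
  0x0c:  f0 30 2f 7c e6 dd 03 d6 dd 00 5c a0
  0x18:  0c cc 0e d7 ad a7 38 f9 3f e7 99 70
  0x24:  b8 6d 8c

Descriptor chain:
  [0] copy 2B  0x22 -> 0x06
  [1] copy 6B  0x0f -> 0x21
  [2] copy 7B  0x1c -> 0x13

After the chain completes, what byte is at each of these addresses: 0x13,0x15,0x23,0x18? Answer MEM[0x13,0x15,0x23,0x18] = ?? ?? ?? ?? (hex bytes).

  after D0: wrote 2B at 0x06 = 9970
  after D1: wrote 6B at 0x21 = 7ce6dd03d6dd
  after D2: wrote 7B at 0x13 = ada738f93f7ce6
query mem[0x13]=0xad, mem[0x15]=0x38, mem[0x23]=0xdd, mem[0x18]=0x7c

MEM[0x13,0x15,0x23,0x18] = ad 38 dd 7c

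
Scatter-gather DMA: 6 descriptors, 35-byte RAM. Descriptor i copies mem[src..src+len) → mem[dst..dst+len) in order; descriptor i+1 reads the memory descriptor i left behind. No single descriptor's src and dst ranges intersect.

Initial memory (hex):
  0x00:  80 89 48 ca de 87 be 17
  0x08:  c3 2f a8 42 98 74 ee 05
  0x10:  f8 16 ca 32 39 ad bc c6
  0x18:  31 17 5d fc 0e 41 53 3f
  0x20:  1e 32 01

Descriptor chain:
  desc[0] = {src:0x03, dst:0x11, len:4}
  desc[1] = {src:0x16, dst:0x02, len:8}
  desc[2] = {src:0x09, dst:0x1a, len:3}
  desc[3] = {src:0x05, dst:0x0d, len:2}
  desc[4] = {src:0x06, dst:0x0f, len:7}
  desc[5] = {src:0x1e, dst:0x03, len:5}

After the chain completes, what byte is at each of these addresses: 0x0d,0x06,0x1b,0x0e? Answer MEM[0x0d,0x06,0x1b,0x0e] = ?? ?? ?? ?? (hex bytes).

D0: mem[0x11..0x14] <- [ca de 87 be]
D1: mem[0x02..0x09] <- [bc c6 31 17 5d fc 0e 41]
D2: mem[0x1a..0x1c] <- [41 a8 42]
D3: mem[0x0d..0x0e] <- [17 5d]
D4: mem[0x0f..0x15] <- [5d fc 0e 41 a8 42 98]
D5: mem[0x03..0x07] <- [53 3f 1e 32 01]
query mem[0x0d]=0x17, mem[0x06]=0x32, mem[0x1b]=0xa8, mem[0x0e]=0x5d

MEM[0x0d,0x06,0x1b,0x0e] = 17 32 a8 5d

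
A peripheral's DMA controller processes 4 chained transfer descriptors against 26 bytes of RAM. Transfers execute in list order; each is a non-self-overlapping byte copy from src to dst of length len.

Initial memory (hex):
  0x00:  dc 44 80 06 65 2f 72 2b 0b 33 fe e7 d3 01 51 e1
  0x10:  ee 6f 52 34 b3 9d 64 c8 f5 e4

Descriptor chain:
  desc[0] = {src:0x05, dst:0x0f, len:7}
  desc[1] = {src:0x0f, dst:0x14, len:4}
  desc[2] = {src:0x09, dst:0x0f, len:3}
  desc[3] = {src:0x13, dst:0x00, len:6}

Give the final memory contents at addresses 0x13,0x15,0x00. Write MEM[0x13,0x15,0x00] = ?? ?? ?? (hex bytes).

D0: mem[0x0f..0x15] <- [2f 72 2b 0b 33 fe e7]
D1: mem[0x14..0x17] <- [2f 72 2b 0b]
D2: mem[0x0f..0x11] <- [33 fe e7]
D3: mem[0x00..0x05] <- [33 2f 72 2b 0b f5]
query mem[0x13]=0x33, mem[0x15]=0x72, mem[0x00]=0x33

MEM[0x13,0x15,0x00] = 33 72 33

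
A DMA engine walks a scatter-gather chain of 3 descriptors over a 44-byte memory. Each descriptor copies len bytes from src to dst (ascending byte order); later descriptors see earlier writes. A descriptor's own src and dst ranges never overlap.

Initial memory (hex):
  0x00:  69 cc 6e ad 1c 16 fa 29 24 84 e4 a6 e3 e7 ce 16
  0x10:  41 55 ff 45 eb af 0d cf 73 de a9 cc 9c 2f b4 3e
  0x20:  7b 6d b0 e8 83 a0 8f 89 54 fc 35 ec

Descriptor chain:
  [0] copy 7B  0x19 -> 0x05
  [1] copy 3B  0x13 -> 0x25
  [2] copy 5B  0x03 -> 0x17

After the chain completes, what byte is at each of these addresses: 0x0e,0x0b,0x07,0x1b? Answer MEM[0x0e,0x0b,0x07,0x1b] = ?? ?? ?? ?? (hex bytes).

MEM[0x0e,0x0b,0x07,0x1b] = ce 3e cc cc

  after D0: wrote 7B at 0x05 = dea9cc9c2fb43e
  after D1: wrote 3B at 0x25 = 45ebaf
  after D2: wrote 5B at 0x17 = ad1cdea9cc
query mem[0x0e]=0xce, mem[0x0b]=0x3e, mem[0x07]=0xcc, mem[0x1b]=0xcc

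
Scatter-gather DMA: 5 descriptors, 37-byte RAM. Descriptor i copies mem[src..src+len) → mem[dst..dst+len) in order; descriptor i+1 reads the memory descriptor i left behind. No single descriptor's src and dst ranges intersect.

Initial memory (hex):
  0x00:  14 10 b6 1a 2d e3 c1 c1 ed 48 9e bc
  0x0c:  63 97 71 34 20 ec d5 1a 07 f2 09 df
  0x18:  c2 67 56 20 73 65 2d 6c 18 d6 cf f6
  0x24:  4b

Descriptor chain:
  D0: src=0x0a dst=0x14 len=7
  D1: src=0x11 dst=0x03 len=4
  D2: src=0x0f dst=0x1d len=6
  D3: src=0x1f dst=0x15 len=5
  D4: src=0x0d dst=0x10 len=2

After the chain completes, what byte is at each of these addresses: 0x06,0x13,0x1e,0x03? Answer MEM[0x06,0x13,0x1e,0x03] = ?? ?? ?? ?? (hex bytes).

#0 dst[0x14+7] := {0x9e,0xbc,0x63,0x97,0x71,0x34,0x20}
#1 dst[0x03+4] := {0xec,0xd5,0x1a,0x9e}
#2 dst[0x1d+6] := {0x34,0x20,0xec,0xd5,0x1a,0x9e}
#3 dst[0x15+5] := {0xec,0xd5,0x1a,0x9e,0xf6}
#4 dst[0x10+2] := {0x97,0x71}
query mem[0x06]=0x9e, mem[0x13]=0x1a, mem[0x1e]=0x20, mem[0x03]=0xec

MEM[0x06,0x13,0x1e,0x03] = 9e 1a 20 ec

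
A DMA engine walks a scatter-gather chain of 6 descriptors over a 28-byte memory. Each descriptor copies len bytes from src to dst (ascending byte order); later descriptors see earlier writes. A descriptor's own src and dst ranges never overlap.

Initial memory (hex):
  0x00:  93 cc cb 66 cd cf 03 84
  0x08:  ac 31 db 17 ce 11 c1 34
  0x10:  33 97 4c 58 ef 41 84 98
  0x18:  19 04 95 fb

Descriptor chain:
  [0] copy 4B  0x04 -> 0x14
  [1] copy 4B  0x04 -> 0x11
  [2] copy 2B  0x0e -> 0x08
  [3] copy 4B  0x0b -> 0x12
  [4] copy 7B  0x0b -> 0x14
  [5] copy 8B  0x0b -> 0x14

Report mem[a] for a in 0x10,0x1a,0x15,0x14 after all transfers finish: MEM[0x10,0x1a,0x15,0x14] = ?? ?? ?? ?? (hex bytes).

#0 dst[0x14+4] := {0xcd,0xcf,0x03,0x84}
#1 dst[0x11+4] := {0xcd,0xcf,0x03,0x84}
#2 dst[0x08+2] := {0xc1,0x34}
#3 dst[0x12+4] := {0x17,0xce,0x11,0xc1}
#4 dst[0x14+7] := {0x17,0xce,0x11,0xc1,0x34,0x33,0xcd}
#5 dst[0x14+8] := {0x17,0xce,0x11,0xc1,0x34,0x33,0xcd,0x17}
query mem[0x10]=0x33, mem[0x1a]=0xcd, mem[0x15]=0xce, mem[0x14]=0x17

MEM[0x10,0x1a,0x15,0x14] = 33 cd ce 17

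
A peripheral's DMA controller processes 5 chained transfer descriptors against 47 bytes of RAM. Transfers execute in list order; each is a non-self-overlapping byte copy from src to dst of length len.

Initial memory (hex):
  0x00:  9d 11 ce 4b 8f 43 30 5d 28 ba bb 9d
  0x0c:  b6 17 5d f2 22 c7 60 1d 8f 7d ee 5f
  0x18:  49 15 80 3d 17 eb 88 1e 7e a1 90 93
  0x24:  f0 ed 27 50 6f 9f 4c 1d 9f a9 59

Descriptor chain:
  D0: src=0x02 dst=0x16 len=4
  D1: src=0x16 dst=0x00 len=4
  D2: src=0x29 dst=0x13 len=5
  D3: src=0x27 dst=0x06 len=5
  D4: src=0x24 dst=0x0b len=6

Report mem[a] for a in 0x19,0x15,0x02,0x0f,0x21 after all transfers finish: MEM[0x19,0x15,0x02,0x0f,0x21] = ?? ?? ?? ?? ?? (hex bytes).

  after D0: wrote 4B at 0x16 = ce4b8f43
  after D1: wrote 4B at 0x00 = ce4b8f43
  after D2: wrote 5B at 0x13 = 9f4c1d9fa9
  after D3: wrote 5B at 0x06 = 506f9f4c1d
  after D4: wrote 6B at 0x0b = f0ed27506f9f
query mem[0x19]=0x43, mem[0x15]=0x1d, mem[0x02]=0x8f, mem[0x0f]=0x6f, mem[0x21]=0xa1

MEM[0x19,0x15,0x02,0x0f,0x21] = 43 1d 8f 6f a1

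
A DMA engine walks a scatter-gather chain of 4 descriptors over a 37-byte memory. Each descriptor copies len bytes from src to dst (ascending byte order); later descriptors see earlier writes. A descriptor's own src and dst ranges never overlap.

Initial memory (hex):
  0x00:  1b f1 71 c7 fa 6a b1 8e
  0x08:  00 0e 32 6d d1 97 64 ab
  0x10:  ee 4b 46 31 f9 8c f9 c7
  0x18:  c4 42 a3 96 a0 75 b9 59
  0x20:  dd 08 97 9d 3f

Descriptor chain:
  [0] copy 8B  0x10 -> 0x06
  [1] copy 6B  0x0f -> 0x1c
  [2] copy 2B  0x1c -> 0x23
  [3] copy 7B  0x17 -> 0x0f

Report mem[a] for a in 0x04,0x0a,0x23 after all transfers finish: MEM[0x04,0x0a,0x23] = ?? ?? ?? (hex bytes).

  after D0: wrote 8B at 0x06 = ee4b4631f98cf9c7
  after D1: wrote 6B at 0x1c = abee4b4631f9
  after D2: wrote 2B at 0x23 = abee
  after D3: wrote 7B at 0x0f = c7c442a396abee
query mem[0x04]=0xfa, mem[0x0a]=0xf9, mem[0x23]=0xab

MEM[0x04,0x0a,0x23] = fa f9 ab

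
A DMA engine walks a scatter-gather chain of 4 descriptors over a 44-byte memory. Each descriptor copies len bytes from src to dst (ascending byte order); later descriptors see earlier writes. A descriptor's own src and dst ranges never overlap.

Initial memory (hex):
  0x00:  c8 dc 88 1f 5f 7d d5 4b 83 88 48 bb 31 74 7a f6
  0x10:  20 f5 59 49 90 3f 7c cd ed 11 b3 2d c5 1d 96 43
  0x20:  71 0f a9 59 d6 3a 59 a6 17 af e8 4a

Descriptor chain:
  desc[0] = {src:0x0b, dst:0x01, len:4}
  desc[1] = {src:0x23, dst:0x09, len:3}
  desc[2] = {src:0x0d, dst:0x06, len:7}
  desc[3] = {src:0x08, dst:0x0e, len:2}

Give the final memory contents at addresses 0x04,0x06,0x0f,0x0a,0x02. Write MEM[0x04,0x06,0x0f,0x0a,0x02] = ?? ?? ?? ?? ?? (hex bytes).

D0: mem[0x01..0x04] <- [bb 31 74 7a]
D1: mem[0x09..0x0b] <- [59 d6 3a]
D2: mem[0x06..0x0c] <- [74 7a f6 20 f5 59 49]
D3: mem[0x0e..0x0f] <- [f6 20]
query mem[0x04]=0x7a, mem[0x06]=0x74, mem[0x0f]=0x20, mem[0x0a]=0xf5, mem[0x02]=0x31

MEM[0x04,0x06,0x0f,0x0a,0x02] = 7a 74 20 f5 31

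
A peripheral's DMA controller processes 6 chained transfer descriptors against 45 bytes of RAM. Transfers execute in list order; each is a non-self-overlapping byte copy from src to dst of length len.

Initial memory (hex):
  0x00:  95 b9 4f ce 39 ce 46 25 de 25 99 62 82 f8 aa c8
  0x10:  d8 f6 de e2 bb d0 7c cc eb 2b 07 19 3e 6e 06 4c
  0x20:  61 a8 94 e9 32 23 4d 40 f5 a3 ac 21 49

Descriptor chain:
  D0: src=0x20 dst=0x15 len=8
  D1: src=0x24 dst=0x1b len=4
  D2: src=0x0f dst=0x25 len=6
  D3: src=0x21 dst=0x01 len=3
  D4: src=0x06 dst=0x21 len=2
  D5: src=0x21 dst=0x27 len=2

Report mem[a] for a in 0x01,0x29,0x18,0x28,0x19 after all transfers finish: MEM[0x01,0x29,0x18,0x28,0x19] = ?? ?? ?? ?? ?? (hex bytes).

  after D0: wrote 8B at 0x15 = 61a894e932234d40
  after D1: wrote 4B at 0x1b = 32234d40
  after D2: wrote 6B at 0x25 = c8d8f6dee2bb
  after D3: wrote 3B at 0x01 = a894e9
  after D4: wrote 2B at 0x21 = 4625
  after D5: wrote 2B at 0x27 = 4625
query mem[0x01]=0xa8, mem[0x29]=0xe2, mem[0x18]=0xe9, mem[0x28]=0x25, mem[0x19]=0x32

MEM[0x01,0x29,0x18,0x28,0x19] = a8 e2 e9 25 32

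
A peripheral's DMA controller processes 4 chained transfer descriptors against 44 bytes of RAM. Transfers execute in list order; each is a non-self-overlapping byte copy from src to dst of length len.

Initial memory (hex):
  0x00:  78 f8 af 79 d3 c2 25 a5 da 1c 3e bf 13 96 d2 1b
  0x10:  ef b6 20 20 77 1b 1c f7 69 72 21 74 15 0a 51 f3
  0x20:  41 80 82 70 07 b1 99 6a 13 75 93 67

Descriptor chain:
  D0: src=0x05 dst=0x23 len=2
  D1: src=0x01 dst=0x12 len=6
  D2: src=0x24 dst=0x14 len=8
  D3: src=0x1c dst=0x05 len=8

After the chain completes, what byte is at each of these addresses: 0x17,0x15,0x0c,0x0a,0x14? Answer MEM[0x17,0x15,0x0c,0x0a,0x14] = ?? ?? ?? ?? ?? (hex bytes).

MEM[0x17,0x15,0x0c,0x0a,0x14] = 6a b1 c2 80 25

#0 dst[0x23+2] := {0xc2,0x25}
#1 dst[0x12+6] := {0xf8,0xaf,0x79,0xd3,0xc2,0x25}
#2 dst[0x14+8] := {0x25,0xb1,0x99,0x6a,0x13,0x75,0x93,0x67}
#3 dst[0x05+8] := {0x15,0x0a,0x51,0xf3,0x41,0x80,0x82,0xc2}
query mem[0x17]=0x6a, mem[0x15]=0xb1, mem[0x0c]=0xc2, mem[0x0a]=0x80, mem[0x14]=0x25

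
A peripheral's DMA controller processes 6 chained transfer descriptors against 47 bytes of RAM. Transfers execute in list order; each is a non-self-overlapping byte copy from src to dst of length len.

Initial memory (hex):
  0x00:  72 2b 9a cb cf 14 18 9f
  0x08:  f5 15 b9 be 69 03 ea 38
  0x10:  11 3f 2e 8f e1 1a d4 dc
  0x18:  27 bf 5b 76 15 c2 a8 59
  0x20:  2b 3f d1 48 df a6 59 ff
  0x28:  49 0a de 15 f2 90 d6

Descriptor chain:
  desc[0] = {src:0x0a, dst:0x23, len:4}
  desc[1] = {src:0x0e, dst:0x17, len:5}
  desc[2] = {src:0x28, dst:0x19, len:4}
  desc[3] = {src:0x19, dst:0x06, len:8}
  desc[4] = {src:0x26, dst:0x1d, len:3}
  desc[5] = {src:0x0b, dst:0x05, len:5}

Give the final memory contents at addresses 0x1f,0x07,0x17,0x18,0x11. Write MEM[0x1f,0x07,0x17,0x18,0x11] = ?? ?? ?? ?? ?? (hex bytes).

MEM[0x1f,0x07,0x17,0x18,0x11] = 49 2b ea 38 3f

#0 dst[0x23+4] := {0xb9,0xbe,0x69,0x03}
#1 dst[0x17+5] := {0xea,0x38,0x11,0x3f,0x2e}
#2 dst[0x19+4] := {0x49,0x0a,0xde,0x15}
#3 dst[0x06+8] := {0x49,0x0a,0xde,0x15,0xc2,0xa8,0x59,0x2b}
#4 dst[0x1d+3] := {0x03,0xff,0x49}
#5 dst[0x05+5] := {0xa8,0x59,0x2b,0xea,0x38}
query mem[0x1f]=0x49, mem[0x07]=0x2b, mem[0x17]=0xea, mem[0x18]=0x38, mem[0x11]=0x3f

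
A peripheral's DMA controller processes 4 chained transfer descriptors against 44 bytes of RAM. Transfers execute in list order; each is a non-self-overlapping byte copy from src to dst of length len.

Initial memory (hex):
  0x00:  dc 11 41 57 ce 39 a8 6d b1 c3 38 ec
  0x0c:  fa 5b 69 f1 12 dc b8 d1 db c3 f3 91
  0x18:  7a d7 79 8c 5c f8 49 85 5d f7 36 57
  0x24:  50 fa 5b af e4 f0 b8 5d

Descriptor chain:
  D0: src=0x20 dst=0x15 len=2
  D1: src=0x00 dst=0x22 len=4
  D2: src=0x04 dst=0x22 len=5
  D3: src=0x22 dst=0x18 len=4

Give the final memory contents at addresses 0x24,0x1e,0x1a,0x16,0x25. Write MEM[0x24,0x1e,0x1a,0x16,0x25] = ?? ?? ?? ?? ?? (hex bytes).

[0] 0x20->0x15 len=2 : 5d f7
[1] 0x00->0x22 len=4 : dc 11 41 57
[2] 0x04->0x22 len=5 : ce 39 a8 6d b1
[3] 0x22->0x18 len=4 : ce 39 a8 6d
query mem[0x24]=0xa8, mem[0x1e]=0x49, mem[0x1a]=0xa8, mem[0x16]=0xf7, mem[0x25]=0x6d

MEM[0x24,0x1e,0x1a,0x16,0x25] = a8 49 a8 f7 6d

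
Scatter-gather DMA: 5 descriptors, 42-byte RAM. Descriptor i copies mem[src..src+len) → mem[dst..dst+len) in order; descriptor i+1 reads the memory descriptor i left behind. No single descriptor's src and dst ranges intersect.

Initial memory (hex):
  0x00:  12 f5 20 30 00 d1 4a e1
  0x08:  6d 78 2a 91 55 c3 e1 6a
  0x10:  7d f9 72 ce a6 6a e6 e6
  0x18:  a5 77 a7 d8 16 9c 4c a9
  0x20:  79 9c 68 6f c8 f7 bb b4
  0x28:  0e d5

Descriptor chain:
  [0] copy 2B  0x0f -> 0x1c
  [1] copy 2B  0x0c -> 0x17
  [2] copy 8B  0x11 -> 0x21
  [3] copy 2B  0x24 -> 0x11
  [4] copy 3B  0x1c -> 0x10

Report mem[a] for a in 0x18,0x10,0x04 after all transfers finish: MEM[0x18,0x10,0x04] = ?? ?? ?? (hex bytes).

  after D0: wrote 2B at 0x1c = 6a7d
  after D1: wrote 2B at 0x17 = 55c3
  after D2: wrote 8B at 0x21 = f972cea66ae655c3
  after D3: wrote 2B at 0x11 = a66a
  after D4: wrote 3B at 0x10 = 6a7d4c
query mem[0x18]=0xc3, mem[0x10]=0x6a, mem[0x04]=0x00

MEM[0x18,0x10,0x04] = c3 6a 00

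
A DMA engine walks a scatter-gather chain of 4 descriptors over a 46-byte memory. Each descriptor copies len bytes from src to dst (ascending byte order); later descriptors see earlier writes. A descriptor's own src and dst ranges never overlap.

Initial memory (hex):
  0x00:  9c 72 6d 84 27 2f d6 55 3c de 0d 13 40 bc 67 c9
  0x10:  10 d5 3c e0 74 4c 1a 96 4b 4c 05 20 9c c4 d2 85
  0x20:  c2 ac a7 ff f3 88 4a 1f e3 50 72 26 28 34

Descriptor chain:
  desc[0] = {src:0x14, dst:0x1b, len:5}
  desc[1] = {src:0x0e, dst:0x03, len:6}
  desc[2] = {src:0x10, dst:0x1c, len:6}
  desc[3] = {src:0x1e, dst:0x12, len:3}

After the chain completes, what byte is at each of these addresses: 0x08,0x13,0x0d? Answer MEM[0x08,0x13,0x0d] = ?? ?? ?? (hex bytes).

#0 dst[0x1b+5] := {0x74,0x4c,0x1a,0x96,0x4b}
#1 dst[0x03+6] := {0x67,0xc9,0x10,0xd5,0x3c,0xe0}
#2 dst[0x1c+6] := {0x10,0xd5,0x3c,0xe0,0x74,0x4c}
#3 dst[0x12+3] := {0x3c,0xe0,0x74}
query mem[0x08]=0xe0, mem[0x13]=0xe0, mem[0x0d]=0xbc

MEM[0x08,0x13,0x0d] = e0 e0 bc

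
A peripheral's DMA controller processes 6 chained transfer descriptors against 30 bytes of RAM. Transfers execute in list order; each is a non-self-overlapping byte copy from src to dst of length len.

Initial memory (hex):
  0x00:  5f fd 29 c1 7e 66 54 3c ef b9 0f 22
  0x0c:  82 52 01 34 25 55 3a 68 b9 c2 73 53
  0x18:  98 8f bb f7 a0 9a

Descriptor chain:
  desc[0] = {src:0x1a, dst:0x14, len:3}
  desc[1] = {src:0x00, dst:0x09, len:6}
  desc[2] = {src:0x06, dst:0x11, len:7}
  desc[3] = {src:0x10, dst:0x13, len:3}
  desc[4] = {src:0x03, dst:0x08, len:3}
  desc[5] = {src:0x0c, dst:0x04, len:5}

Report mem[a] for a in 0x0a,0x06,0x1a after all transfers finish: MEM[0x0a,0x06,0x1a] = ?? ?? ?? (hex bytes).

MEM[0x0a,0x06,0x1a] = 66 66 bb

[0] 0x1a->0x14 len=3 : bb f7 a0
[1] 0x00->0x09 len=6 : 5f fd 29 c1 7e 66
[2] 0x06->0x11 len=7 : 54 3c ef 5f fd 29 c1
[3] 0x10->0x13 len=3 : 25 54 3c
[4] 0x03->0x08 len=3 : c1 7e 66
[5] 0x0c->0x04 len=5 : c1 7e 66 34 25
query mem[0x0a]=0x66, mem[0x06]=0x66, mem[0x1a]=0xbb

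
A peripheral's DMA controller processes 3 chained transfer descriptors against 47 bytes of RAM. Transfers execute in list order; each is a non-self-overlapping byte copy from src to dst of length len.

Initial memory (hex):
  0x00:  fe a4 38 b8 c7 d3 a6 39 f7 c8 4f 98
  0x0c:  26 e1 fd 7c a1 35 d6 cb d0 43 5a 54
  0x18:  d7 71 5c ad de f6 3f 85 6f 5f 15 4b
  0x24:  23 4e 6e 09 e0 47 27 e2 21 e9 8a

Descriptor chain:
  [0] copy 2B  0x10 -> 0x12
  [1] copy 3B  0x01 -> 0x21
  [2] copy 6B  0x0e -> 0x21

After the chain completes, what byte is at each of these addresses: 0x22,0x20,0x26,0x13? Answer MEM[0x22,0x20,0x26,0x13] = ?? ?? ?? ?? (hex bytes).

MEM[0x22,0x20,0x26,0x13] = 7c 6f 35 35

[0] 0x10->0x12 len=2 : a1 35
[1] 0x01->0x21 len=3 : a4 38 b8
[2] 0x0e->0x21 len=6 : fd 7c a1 35 a1 35
query mem[0x22]=0x7c, mem[0x20]=0x6f, mem[0x26]=0x35, mem[0x13]=0x35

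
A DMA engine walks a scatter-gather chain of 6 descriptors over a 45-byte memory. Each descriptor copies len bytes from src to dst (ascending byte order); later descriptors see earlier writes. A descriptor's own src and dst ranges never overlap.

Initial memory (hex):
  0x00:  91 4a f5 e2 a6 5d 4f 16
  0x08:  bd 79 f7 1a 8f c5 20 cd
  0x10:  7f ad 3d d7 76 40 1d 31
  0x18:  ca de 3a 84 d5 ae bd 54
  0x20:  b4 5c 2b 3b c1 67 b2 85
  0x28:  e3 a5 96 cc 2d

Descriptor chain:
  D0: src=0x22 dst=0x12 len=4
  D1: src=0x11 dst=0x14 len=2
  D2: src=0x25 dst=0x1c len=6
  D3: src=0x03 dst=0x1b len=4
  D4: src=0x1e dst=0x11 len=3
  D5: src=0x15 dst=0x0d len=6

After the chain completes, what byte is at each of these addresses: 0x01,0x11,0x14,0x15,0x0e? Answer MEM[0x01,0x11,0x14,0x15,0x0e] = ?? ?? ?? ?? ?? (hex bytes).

MEM[0x01,0x11,0x14,0x15,0x0e] = 4a de ad 2b 1d

#0 dst[0x12+4] := {0x2b,0x3b,0xc1,0x67}
#1 dst[0x14+2] := {0xad,0x2b}
#2 dst[0x1c+6] := {0x67,0xb2,0x85,0xe3,0xa5,0x96}
#3 dst[0x1b+4] := {0xe2,0xa6,0x5d,0x4f}
#4 dst[0x11+3] := {0x4f,0xe3,0xa5}
#5 dst[0x0d+6] := {0x2b,0x1d,0x31,0xca,0xde,0x3a}
query mem[0x01]=0x4a, mem[0x11]=0xde, mem[0x14]=0xad, mem[0x15]=0x2b, mem[0x0e]=0x1d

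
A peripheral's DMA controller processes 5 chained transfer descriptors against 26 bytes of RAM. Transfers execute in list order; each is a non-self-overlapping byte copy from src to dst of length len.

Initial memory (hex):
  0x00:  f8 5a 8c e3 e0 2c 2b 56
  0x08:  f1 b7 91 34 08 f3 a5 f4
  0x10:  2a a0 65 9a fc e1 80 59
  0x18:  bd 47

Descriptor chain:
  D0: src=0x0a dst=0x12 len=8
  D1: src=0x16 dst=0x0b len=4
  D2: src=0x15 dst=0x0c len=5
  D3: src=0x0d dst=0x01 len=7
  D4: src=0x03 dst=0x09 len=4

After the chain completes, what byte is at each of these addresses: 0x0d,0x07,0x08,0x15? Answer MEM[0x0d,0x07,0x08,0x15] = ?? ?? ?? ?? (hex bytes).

#0 dst[0x12+8] := {0x91,0x34,0x08,0xf3,0xa5,0xf4,0x2a,0xa0}
#1 dst[0x0b+4] := {0xa5,0xf4,0x2a,0xa0}
#2 dst[0x0c+5] := {0xf3,0xa5,0xf4,0x2a,0xa0}
#3 dst[0x01+7] := {0xa5,0xf4,0x2a,0xa0,0xa0,0x91,0x34}
#4 dst[0x09+4] := {0x2a,0xa0,0xa0,0x91}
query mem[0x0d]=0xa5, mem[0x07]=0x34, mem[0x08]=0xf1, mem[0x15]=0xf3

MEM[0x0d,0x07,0x08,0x15] = a5 34 f1 f3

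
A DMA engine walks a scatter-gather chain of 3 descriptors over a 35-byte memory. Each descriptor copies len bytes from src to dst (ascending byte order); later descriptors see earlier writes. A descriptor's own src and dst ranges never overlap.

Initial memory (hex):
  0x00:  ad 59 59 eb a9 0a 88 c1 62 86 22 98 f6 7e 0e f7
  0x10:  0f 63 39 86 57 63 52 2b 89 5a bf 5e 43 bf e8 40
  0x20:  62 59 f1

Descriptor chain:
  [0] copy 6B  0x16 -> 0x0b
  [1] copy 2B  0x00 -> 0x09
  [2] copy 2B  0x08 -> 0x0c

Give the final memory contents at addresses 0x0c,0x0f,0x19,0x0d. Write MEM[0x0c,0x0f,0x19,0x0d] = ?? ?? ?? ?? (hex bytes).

[0] 0x16->0x0b len=6 : 52 2b 89 5a bf 5e
[1] 0x00->0x09 len=2 : ad 59
[2] 0x08->0x0c len=2 : 62 ad
query mem[0x0c]=0x62, mem[0x0f]=0xbf, mem[0x19]=0x5a, mem[0x0d]=0xad

MEM[0x0c,0x0f,0x19,0x0d] = 62 bf 5a ad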